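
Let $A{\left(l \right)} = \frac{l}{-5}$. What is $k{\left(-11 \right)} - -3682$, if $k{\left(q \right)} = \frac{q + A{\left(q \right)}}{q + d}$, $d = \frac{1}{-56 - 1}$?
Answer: $\frac{2890997}{785} \approx 3682.8$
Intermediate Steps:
$A{\left(l \right)} = - \frac{l}{5}$ ($A{\left(l \right)} = l \left(- \frac{1}{5}\right) = - \frac{l}{5}$)
$d = - \frac{1}{57}$ ($d = \frac{1}{-57} = - \frac{1}{57} \approx -0.017544$)
$k{\left(q \right)} = \frac{4 q}{5 \left(- \frac{1}{57} + q\right)}$ ($k{\left(q \right)} = \frac{q - \frac{q}{5}}{q - \frac{1}{57}} = \frac{\frac{4}{5} q}{- \frac{1}{57} + q} = \frac{4 q}{5 \left(- \frac{1}{57} + q\right)}$)
$k{\left(-11 \right)} - -3682 = \frac{228}{5} \left(-11\right) \frac{1}{-1 + 57 \left(-11\right)} - -3682 = \frac{228}{5} \left(-11\right) \frac{1}{-1 - 627} + 3682 = \frac{228}{5} \left(-11\right) \frac{1}{-628} + 3682 = \frac{228}{5} \left(-11\right) \left(- \frac{1}{628}\right) + 3682 = \frac{627}{785} + 3682 = \frac{2890997}{785}$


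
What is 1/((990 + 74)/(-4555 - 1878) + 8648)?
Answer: 919/7947360 ≈ 0.00011564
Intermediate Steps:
1/((990 + 74)/(-4555 - 1878) + 8648) = 1/(1064/(-6433) + 8648) = 1/(1064*(-1/6433) + 8648) = 1/(-152/919 + 8648) = 1/(7947360/919) = 919/7947360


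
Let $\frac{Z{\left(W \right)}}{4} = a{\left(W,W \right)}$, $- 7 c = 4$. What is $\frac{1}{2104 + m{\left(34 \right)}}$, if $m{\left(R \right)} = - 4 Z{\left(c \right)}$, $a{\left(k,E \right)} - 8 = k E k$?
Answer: $\frac{343}{678792} \approx 0.00050531$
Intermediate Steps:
$c = - \frac{4}{7}$ ($c = \left(- \frac{1}{7}\right) 4 = - \frac{4}{7} \approx -0.57143$)
$a{\left(k,E \right)} = 8 + E k^{2}$ ($a{\left(k,E \right)} = 8 + k E k = 8 + E k k = 8 + E k^{2}$)
$Z{\left(W \right)} = 32 + 4 W^{3}$ ($Z{\left(W \right)} = 4 \left(8 + W W^{2}\right) = 4 \left(8 + W^{3}\right) = 32 + 4 W^{3}$)
$m{\left(R \right)} = - \frac{42880}{343}$ ($m{\left(R \right)} = - 4 \left(32 + 4 \left(- \frac{4}{7}\right)^{3}\right) = - 4 \left(32 + 4 \left(- \frac{64}{343}\right)\right) = - 4 \left(32 - \frac{256}{343}\right) = \left(-4\right) \frac{10720}{343} = - \frac{42880}{343}$)
$\frac{1}{2104 + m{\left(34 \right)}} = \frac{1}{2104 - \frac{42880}{343}} = \frac{1}{\frac{678792}{343}} = \frac{343}{678792}$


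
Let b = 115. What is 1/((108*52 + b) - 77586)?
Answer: -1/71855 ≈ -1.3917e-5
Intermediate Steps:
1/((108*52 + b) - 77586) = 1/((108*52 + 115) - 77586) = 1/((5616 + 115) - 77586) = 1/(5731 - 77586) = 1/(-71855) = -1/71855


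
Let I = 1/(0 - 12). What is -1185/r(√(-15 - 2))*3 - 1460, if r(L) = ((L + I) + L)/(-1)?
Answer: -14340440/9793 - 1023840*I*√17/9793 ≈ -1464.4 - 431.06*I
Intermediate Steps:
I = -1/12 (I = 1/(-12) = -1/12 ≈ -0.083333)
r(L) = 1/12 - 2*L (r(L) = ((L - 1/12) + L)/(-1) = ((-1/12 + L) + L)*(-1) = (-1/12 + 2*L)*(-1) = 1/12 - 2*L)
-1185/r(√(-15 - 2))*3 - 1460 = -1185/(1/12 - 2*√(-15 - 2))*3 - 1460 = -1185/(1/12 - 2*I*√17)*3 - 1460 = -3555/(1/12 - 2*I*√17) - 1460 = -1460 - 3555/(1/12 - 2*I*√17)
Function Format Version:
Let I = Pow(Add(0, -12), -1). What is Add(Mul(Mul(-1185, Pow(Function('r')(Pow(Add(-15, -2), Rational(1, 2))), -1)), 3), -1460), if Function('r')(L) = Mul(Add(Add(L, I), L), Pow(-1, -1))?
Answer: Add(Rational(-14340440, 9793), Mul(Rational(-1023840, 9793), I, Pow(17, Rational(1, 2)))) ≈ Add(-1464.4, Mul(-431.06, I))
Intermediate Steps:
I = Rational(-1, 12) (I = Pow(-12, -1) = Rational(-1, 12) ≈ -0.083333)
Function('r')(L) = Add(Rational(1, 12), Mul(-2, L)) (Function('r')(L) = Mul(Add(Add(L, Rational(-1, 12)), L), Pow(-1, -1)) = Mul(Add(Add(Rational(-1, 12), L), L), -1) = Mul(Add(Rational(-1, 12), Mul(2, L)), -1) = Add(Rational(1, 12), Mul(-2, L)))
Add(Mul(Mul(-1185, Pow(Function('r')(Pow(Add(-15, -2), Rational(1, 2))), -1)), 3), -1460) = Add(Mul(Mul(-1185, Pow(Add(Rational(1, 12), Mul(-2, Pow(Add(-15, -2), Rational(1, 2)))), -1)), 3), -1460) = Add(Mul(Mul(-1185, Pow(Add(Rational(1, 12), Mul(-2, Pow(-17, Rational(1, 2)))), -1)), 3), -1460) = Add(Mul(Mul(-1185, Pow(Add(Rational(1, 12), Mul(-2, Mul(I, Pow(17, Rational(1, 2))))), -1)), 3), -1460) = Add(Mul(Mul(-1185, Pow(Add(Rational(1, 12), Mul(-2, I, Pow(17, Rational(1, 2)))), -1)), 3), -1460) = Add(Mul(-3555, Pow(Add(Rational(1, 12), Mul(-2, I, Pow(17, Rational(1, 2)))), -1)), -1460) = Add(-1460, Mul(-3555, Pow(Add(Rational(1, 12), Mul(-2, I, Pow(17, Rational(1, 2)))), -1)))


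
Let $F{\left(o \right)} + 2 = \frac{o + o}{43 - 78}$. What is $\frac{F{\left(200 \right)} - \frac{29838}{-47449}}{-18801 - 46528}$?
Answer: $\frac{4251340}{21698570047} \approx 0.00019593$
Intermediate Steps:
$F{\left(o \right)} = -2 - \frac{2 o}{35}$ ($F{\left(o \right)} = -2 + \frac{o + o}{43 - 78} = -2 + \frac{2 o}{-35} = -2 + 2 o \left(- \frac{1}{35}\right) = -2 - \frac{2 o}{35}$)
$\frac{F{\left(200 \right)} - \frac{29838}{-47449}}{-18801 - 46528} = \frac{\left(-2 - \frac{80}{7}\right) - \frac{29838}{-47449}}{-18801 - 46528} = \frac{\left(-2 - \frac{80}{7}\right) - - \frac{29838}{47449}}{-65329} = \left(- \frac{94}{7} + \frac{29838}{47449}\right) \left(- \frac{1}{65329}\right) = \left(- \frac{4251340}{332143}\right) \left(- \frac{1}{65329}\right) = \frac{4251340}{21698570047}$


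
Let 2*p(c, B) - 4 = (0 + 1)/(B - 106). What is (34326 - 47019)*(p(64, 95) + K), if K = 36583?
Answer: -10216202217/22 ≈ -4.6437e+8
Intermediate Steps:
p(c, B) = 2 + 1/(2*(-106 + B)) (p(c, B) = 2 + ((0 + 1)/(B - 106))/2 = 2 + (1/(-106 + B))/2 = 2 + 1/(2*(-106 + B)))
(34326 - 47019)*(p(64, 95) + K) = (34326 - 47019)*((-423 + 4*95)/(2*(-106 + 95)) + 36583) = -12693*((½)*(-423 + 380)/(-11) + 36583) = -12693*((½)*(-1/11)*(-43) + 36583) = -12693*(43/22 + 36583) = -12693*804869/22 = -10216202217/22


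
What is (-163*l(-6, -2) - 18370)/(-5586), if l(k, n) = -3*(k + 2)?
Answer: 10163/2793 ≈ 3.6387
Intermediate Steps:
l(k, n) = -6 - 3*k (l(k, n) = -3*(2 + k) = -6 - 3*k)
(-163*l(-6, -2) - 18370)/(-5586) = (-163*(-6 - 3*(-6)) - 18370)/(-5586) = (-163*(-6 + 18) - 18370)*(-1/5586) = (-163*12 - 18370)*(-1/5586) = (-1956 - 18370)*(-1/5586) = -20326*(-1/5586) = 10163/2793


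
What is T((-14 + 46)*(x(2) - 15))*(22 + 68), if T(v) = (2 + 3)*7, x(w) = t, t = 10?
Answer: 3150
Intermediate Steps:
x(w) = 10
T(v) = 35 (T(v) = 5*7 = 35)
T((-14 + 46)*(x(2) - 15))*(22 + 68) = 35*(22 + 68) = 35*90 = 3150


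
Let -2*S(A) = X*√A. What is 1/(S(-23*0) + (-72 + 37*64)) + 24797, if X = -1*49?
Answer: 56933913/2296 ≈ 24797.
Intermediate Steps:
X = -49
S(A) = 49*√A/2 (S(A) = -(-49)*√A/2 = 49*√A/2)
1/(S(-23*0) + (-72 + 37*64)) + 24797 = 1/(49*√(-23*0)/2 + (-72 + 37*64)) + 24797 = 1/(49*√0/2 + (-72 + 2368)) + 24797 = 1/((49/2)*0 + 2296) + 24797 = 1/(0 + 2296) + 24797 = 1/2296 + 24797 = 56933913/2296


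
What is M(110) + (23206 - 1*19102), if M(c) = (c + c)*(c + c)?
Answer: 52504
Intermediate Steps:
M(c) = 4*c² (M(c) = (2*c)*(2*c) = 4*c²)
M(110) + (23206 - 1*19102) = 4*110² + (23206 - 1*19102) = 4*12100 + (23206 - 19102) = 48400 + 4104 = 52504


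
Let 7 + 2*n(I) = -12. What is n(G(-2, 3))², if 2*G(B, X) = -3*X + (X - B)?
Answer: 361/4 ≈ 90.250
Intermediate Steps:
G(B, X) = -X - B/2 (G(B, X) = (-3*X + (X - B))/2 = (-B - 2*X)/2 = -X - B/2)
n(I) = -19/2 (n(I) = -7/2 + (½)*(-12) = -7/2 - 6 = -19/2)
n(G(-2, 3))² = (-19/2)² = 361/4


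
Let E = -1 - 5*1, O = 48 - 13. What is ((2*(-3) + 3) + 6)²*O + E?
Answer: 309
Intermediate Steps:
O = 35
E = -6 (E = -1 - 5 = -6)
((2*(-3) + 3) + 6)²*O + E = ((2*(-3) + 3) + 6)²*35 - 6 = ((-6 + 3) + 6)²*35 - 6 = (-3 + 6)²*35 - 6 = 3²*35 - 6 = 9*35 - 6 = 315 - 6 = 309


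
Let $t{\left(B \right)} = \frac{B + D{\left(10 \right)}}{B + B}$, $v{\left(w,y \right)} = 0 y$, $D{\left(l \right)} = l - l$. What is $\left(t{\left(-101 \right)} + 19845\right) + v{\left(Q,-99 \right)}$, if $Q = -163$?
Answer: $\frac{39691}{2} \approx 19846.0$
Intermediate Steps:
$D{\left(l \right)} = 0$
$v{\left(w,y \right)} = 0$
$t{\left(B \right)} = \frac{1}{2}$ ($t{\left(B \right)} = \frac{B + 0}{B + B} = \frac{B}{2 B} = B \frac{1}{2 B} = \frac{1}{2}$)
$\left(t{\left(-101 \right)} + 19845\right) + v{\left(Q,-99 \right)} = \left(\frac{1}{2} + 19845\right) + 0 = \frac{39691}{2} + 0 = \frac{39691}{2}$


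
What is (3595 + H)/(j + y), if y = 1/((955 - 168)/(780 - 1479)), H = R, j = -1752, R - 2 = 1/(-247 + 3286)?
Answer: -8602920508/4192370397 ≈ -2.0520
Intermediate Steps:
R = 6079/3039 (R = 2 + 1/(-247 + 3286) = 2 + 1/3039 = 6079/3039 ≈ 2.0003)
H = 6079/3039 ≈ 2.0003
y = -699/787 (y = 1/(787/(-699)) = 1/(787*(-1/699)) = 1/(-787/699) = -699/787 ≈ -0.88818)
(3595 + H)/(j + y) = (3595 + 6079/3039)/(-1752 - 699/787) = 10931284/(3039*(-1379523/787)) = (10931284/3039)*(-787/1379523) = -8602920508/4192370397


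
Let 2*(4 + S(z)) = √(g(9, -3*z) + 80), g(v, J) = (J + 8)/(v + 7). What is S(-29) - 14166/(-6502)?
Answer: -5921/3251 + 5*√55/8 ≈ 2.8138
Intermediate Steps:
g(v, J) = (8 + J)/(7 + v)
S(z) = -4 + √(161/2 - 3*z/16)/2 (S(z) = -4 + √((8 - 3*z)/(7 + 9) + 80)/2 = -4 + √((8 - 3*z)/16 + 80)/2 = -4 + √((½ - 3*z/16) + 80)/2 = -4 + √(161/2 - 3*z/16)/2)
S(-29) - 14166/(-6502) = (-4 + √(1288 - 3*(-29))/8) - 14166/(-6502) = (-4 + √(1288 + 87)/8) - 14166*(-1)/6502 = (-4 + √1375/8) - 1*(-7083/3251) = (-4 + (5*√55)/8) + 7083/3251 = (-4 + 5*√55/8) + 7083/3251 = -5921/3251 + 5*√55/8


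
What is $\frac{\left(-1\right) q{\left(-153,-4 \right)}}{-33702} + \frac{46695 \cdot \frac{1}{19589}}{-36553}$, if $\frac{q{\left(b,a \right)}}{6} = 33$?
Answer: $\frac{2124265986}{365634385399} \approx 0.0058098$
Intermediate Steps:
$q{\left(b,a \right)} = 198$ ($q{\left(b,a \right)} = 6 \cdot 33 = 198$)
$\frac{\left(-1\right) q{\left(-153,-4 \right)}}{-33702} + \frac{46695 \cdot \frac{1}{19589}}{-36553} = \frac{\left(-1\right) 198}{-33702} + \frac{46695 \cdot \frac{1}{19589}}{-36553} = \left(-198\right) \left(- \frac{1}{33702}\right) + 46695 \cdot \frac{1}{19589} \left(- \frac{1}{36553}\right) = \frac{33}{5617} + \frac{46695}{19589} \left(- \frac{1}{36553}\right) = \frac{33}{5617} - \frac{4245}{65094247} = \frac{2124265986}{365634385399}$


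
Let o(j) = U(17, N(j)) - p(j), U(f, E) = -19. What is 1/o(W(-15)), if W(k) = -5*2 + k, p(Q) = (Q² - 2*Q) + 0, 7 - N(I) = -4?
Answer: -1/694 ≈ -0.0014409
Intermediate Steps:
N(I) = 11 (N(I) = 7 - 1*(-4) = 7 + 4 = 11)
p(Q) = Q² - 2*Q
W(k) = -10 + k
o(j) = -19 - j*(-2 + j)
1/o(W(-15)) = 1/(-19 - (-10 - 15)*(-2 + (-10 - 15))) = 1/(-19 - 1*(-25)*(-2 - 25)) = 1/(-19 - 1*(-25)*(-27)) = 1/(-19 - 675) = 1/(-694) = -1/694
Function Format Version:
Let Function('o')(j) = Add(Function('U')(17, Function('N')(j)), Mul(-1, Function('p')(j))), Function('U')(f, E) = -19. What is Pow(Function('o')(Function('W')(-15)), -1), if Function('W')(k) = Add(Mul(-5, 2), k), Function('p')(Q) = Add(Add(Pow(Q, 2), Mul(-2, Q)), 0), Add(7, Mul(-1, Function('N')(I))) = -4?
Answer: Rational(-1, 694) ≈ -0.0014409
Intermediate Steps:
Function('N')(I) = 11 (Function('N')(I) = Add(7, Mul(-1, -4)) = Add(7, 4) = 11)
Function('p')(Q) = Add(Pow(Q, 2), Mul(-2, Q))
Function('W')(k) = Add(-10, k)
Function('o')(j) = Add(-19, Mul(-1, j, Add(-2, j))) (Function('o')(j) = Add(-19, Mul(-1, Mul(j, Add(-2, j)))) = Add(-19, Mul(-1, j, Add(-2, j))))
Pow(Function('o')(Function('W')(-15)), -1) = Pow(Add(-19, Mul(-1, Add(-10, -15), Add(-2, Add(-10, -15)))), -1) = Pow(Add(-19, Mul(-1, -25, Add(-2, -25))), -1) = Pow(Add(-19, Mul(-1, -25, -27)), -1) = Pow(Add(-19, -675), -1) = Pow(-694, -1) = Rational(-1, 694)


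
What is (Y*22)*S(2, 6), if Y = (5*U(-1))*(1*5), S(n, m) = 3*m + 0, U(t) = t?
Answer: -9900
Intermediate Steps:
S(n, m) = 3*m
Y = -25 (Y = (5*(-1))*(1*5) = -5*5 = -25)
(Y*22)*S(2, 6) = (-25*22)*(3*6) = -550*18 = -9900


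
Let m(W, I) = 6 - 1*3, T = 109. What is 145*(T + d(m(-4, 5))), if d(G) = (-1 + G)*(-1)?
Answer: 15515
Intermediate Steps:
m(W, I) = 3 (m(W, I) = 6 - 3 = 3)
d(G) = 1 - G
145*(T + d(m(-4, 5))) = 145*(109 + (1 - 1*3)) = 145*(109 + (1 - 3)) = 145*(109 - 2) = 145*107 = 15515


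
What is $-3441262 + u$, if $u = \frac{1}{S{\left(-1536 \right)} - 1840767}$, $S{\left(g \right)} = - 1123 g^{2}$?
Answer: $- \frac{9123921780680851}{2651330175} \approx -3.4413 \cdot 10^{6}$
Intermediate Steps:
$u = - \frac{1}{2651330175}$ ($u = \frac{1}{- 1123 \left(-1536\right)^{2} - 1840767} = \frac{1}{\left(-1123\right) 2359296 - 1840767} = \frac{1}{-2649489408 - 1840767} = \frac{1}{-2651330175} = - \frac{1}{2651330175} \approx -3.7717 \cdot 10^{-10}$)
$-3441262 + u = -3441262 - \frac{1}{2651330175} = - \frac{9123921780680851}{2651330175}$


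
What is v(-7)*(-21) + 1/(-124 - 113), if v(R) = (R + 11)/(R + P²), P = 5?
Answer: -369/79 ≈ -4.6709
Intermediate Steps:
v(R) = (11 + R)/(25 + R) (v(R) = (R + 11)/(R + 5²) = (11 + R)/(R + 25) = (11 + R)/(25 + R))
v(-7)*(-21) + 1/(-124 - 113) = ((11 - 7)/(25 - 7))*(-21) + 1/(-124 - 113) = (4/18)*(-21) + 1/(-237) = ((1/18)*4)*(-21) - 1/237 = (2/9)*(-21) - 1/237 = -14/3 - 1/237 = -369/79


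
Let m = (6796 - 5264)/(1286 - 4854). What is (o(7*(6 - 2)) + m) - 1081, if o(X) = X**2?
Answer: -265307/892 ≈ -297.43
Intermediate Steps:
m = -383/892 (m = 1532/(-3568) = 1532*(-1/3568) = -383/892 ≈ -0.42937)
(o(7*(6 - 2)) + m) - 1081 = ((7*(6 - 2))**2 - 383/892) - 1081 = ((7*4)**2 - 383/892) - 1081 = (28**2 - 383/892) - 1081 = (784 - 383/892) - 1081 = 698945/892 - 1081 = -265307/892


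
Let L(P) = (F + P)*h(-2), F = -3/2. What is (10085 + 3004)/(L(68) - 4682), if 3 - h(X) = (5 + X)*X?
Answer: -26178/8167 ≈ -3.2053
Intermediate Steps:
h(X) = 3 - X*(5 + X) (h(X) = 3 - (5 + X)*X = 3 - X*(5 + X))
F = -3/2 (F = -3*1/2 = -3/2 ≈ -1.5000)
L(P) = -27/2 + 9*P (L(P) = (-3/2 + P)*(3 - 1*(-2)**2 - 5*(-2)) = (-3/2 + P)*(3 - 1*4 + 10) = (-3/2 + P)*(3 - 4 + 10) = (-3/2 + P)*9 = -27/2 + 9*P)
(10085 + 3004)/(L(68) - 4682) = (10085 + 3004)/((-27/2 + 9*68) - 4682) = 13089/((-27/2 + 612) - 4682) = 13089/(1197/2 - 4682) = 13089/(-8167/2) = 13089*(-2/8167) = -26178/8167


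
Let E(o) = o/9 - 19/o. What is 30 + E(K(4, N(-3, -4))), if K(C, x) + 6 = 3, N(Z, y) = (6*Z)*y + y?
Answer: 36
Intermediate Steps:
N(Z, y) = y + 6*Z*y (N(Z, y) = 6*Z*y + y = y + 6*Z*y)
K(C, x) = -3 (K(C, x) = -6 + 3 = -3)
E(o) = -19/o + o/9 (E(o) = o*(1/9) - 19/o = o/9 - 19/o = -19/o + o/9)
30 + E(K(4, N(-3, -4))) = 30 + (-19/(-3) + (1/9)*(-3)) = 30 + (-19*(-1/3) - 1/3) = 30 + (19/3 - 1/3) = 30 + 6 = 36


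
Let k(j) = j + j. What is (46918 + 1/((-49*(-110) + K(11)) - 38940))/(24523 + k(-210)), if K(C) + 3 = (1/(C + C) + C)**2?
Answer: 759161531070/390001074109 ≈ 1.9466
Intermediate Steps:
k(j) = 2*j
K(C) = -3 + (C + 1/(2*C))**2 (K(C) = -3 + (1/(C + C) + C)**2 = -3 + (1/(2*C) + C)**2 = -3 + (C + 1/(2*C))**2)
(46918 + 1/((-49*(-110) + K(11)) - 38940))/(24523 + k(-210)) = (46918 + 1/((-49*(-110) + (-2 + 11**2 + (1/4)/11**2)) - 38940))/(24523 + 2*(-210)) = (46918 + 1/((5390 + (-2 + 121 + (1/4)*(1/121))) - 38940))/(24523 - 420) = (46918 + 1/((5390 + (-2 + 121 + 1/484)) - 38940))/24103 = (46918 + 1/((5390 + 57597/484) - 38940))*(1/24103) = (46918 + 1/(2666357/484 - 38940))*(1/24103) = (46918 + 1/(-16180603/484))*(1/24103) = (46918 - 484/16180603)*(1/24103) = (759161531070/16180603)*(1/24103) = 759161531070/390001074109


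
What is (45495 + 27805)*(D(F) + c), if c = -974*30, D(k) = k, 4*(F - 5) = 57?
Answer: -2140414975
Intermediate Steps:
F = 77/4 (F = 5 + (¼)*57 = 5 + 57/4 = 77/4 ≈ 19.250)
c = -29220
(45495 + 27805)*(D(F) + c) = (45495 + 27805)*(77/4 - 29220) = 73300*(-116803/4) = -2140414975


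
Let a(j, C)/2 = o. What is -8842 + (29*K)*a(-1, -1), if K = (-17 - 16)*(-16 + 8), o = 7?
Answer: 98342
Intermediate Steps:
K = 264 (K = -33*(-8) = 264)
a(j, C) = 14 (a(j, C) = 2*7 = 14)
-8842 + (29*K)*a(-1, -1) = -8842 + (29*264)*14 = -8842 + 7656*14 = -8842 + 107184 = 98342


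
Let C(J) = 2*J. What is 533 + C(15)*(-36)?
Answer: -547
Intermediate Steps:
533 + C(15)*(-36) = 533 + (2*15)*(-36) = 533 + 30*(-36) = 533 - 1080 = -547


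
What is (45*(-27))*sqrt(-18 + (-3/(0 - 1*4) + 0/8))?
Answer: -1215*I*sqrt(69)/2 ≈ -5046.3*I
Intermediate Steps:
(45*(-27))*sqrt(-18 + (-3/(0 - 1*4) + 0/8)) = -1215*sqrt(-18 + (-3/(0 - 4) + 0*(1/8))) = -1215*sqrt(-18 + (-3/(-4) + 0)) = -1215*sqrt(-18 + (-3*(-1/4) + 0)) = -1215*sqrt(-18 + (3/4 + 0)) = -1215*sqrt(-18 + 3/4) = -1215*I*sqrt(69)/2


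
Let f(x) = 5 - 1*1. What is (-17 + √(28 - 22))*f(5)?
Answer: -68 + 4*√6 ≈ -58.202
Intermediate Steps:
f(x) = 4 (f(x) = 5 - 1 = 4)
(-17 + √(28 - 22))*f(5) = (-17 + √(28 - 22))*4 = (-17 + √6)*4 = -68 + 4*√6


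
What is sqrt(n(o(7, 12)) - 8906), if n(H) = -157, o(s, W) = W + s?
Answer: 3*I*sqrt(1007) ≈ 95.2*I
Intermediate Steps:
sqrt(n(o(7, 12)) - 8906) = sqrt(-157 - 8906) = sqrt(-9063) = 3*I*sqrt(1007)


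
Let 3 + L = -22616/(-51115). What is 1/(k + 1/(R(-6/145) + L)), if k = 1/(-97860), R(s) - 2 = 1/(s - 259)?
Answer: -5859979744780/10438082114473 ≈ -0.56140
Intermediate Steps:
R(s) = 2 + 1/(-259 + s) (R(s) = 2 + 1/(s - 259) = 2 + 1/(-259 + s))
k = -1/97860 ≈ -1.0219e-5
L = -130729/51115 (L = -3 - 22616/(-51115) = -3 - 22616*(-1/51115) = -3 + 22616/51115 = -130729/51115 ≈ -2.5575)
1/(k + 1/(R(-6/145) + L)) = 1/(-1/97860 + 1/((-517 + 2*(-6/145))/(-259 - 6/145) - 130729/51115)) = 1/(-1/97860 + 1/((-517 - 12/145)/(-37561/145) - 130729/51115)) = 1/(-1/97860 + 1/(-145/37561*(-74977/145) - 130729/51115)) = 1/(-1/97860 + 1/(74977/37561 - 130729/51115)) = 1/(-1/97860 + 1/(-1077862614/1919930515)) = 1/(-1/97860 - 1919930515/1077862614) = 1/(-10438082114473/5859979744780) = -5859979744780/10438082114473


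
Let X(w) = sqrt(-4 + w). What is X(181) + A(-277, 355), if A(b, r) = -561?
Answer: -561 + sqrt(177) ≈ -547.70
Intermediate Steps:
X(181) + A(-277, 355) = sqrt(-4 + 181) - 561 = sqrt(177) - 561 = -561 + sqrt(177)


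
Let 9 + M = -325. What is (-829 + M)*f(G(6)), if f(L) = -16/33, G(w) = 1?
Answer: 18608/33 ≈ 563.88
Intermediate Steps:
f(L) = -16/33 (f(L) = -16*1/33 = -16/33)
M = -334 (M = -9 - 325 = -334)
(-829 + M)*f(G(6)) = (-829 - 334)*(-16/33) = -1163*(-16/33) = 18608/33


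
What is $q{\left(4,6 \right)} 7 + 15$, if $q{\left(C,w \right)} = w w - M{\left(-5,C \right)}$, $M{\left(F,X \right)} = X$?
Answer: $239$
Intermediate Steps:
$q{\left(C,w \right)} = w^{2} - C$ ($q{\left(C,w \right)} = w w - C = w^{2} - C$)
$q{\left(4,6 \right)} 7 + 15 = \left(6^{2} - 4\right) 7 + 15 = \left(36 - 4\right) 7 + 15 = 32 \cdot 7 + 15 = 224 + 15 = 239$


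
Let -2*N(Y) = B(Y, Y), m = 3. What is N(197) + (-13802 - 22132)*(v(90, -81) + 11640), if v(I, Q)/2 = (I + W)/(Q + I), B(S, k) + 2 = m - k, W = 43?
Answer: -1258001134/3 ≈ -4.1933e+8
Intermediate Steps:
B(S, k) = 1 - k (B(S, k) = -2 + (3 - k) = 1 - k)
v(I, Q) = 2*(43 + I)/(I + Q) (v(I, Q) = 2*((I + 43)/(Q + I)) = 2*((43 + I)/(I + Q)) = 2*(43 + I)/(I + Q))
N(Y) = -½ + Y/2 (N(Y) = -(1 - Y)/2 = -½ + Y/2)
N(197) + (-13802 - 22132)*(v(90, -81) + 11640) = (-½ + (½)*197) + (-13802 - 22132)*(2*(43 + 90)/(90 - 81) + 11640) = (-½ + 197/2) - 35934*(2*133/9 + 11640) = 98 - 35934*(2*(⅑)*133 + 11640) = 98 - 35934*(266/9 + 11640) = 98 - 35934*105026/9 = 98 - 1258001428/3 = -1258001134/3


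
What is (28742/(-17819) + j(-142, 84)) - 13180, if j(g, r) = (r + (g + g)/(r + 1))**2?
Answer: -859453454666/128742275 ≈ -6675.8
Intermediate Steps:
j(g, r) = (r + 2*g/(1 + r))**2 (j(g, r) = (r + (2*g)/(1 + r))**2 = (r + 2*g/(1 + r))**2)
(28742/(-17819) + j(-142, 84)) - 13180 = (28742/(-17819) + (84 + 84**2 + 2*(-142))**2/(1 + 84)**2) - 13180 = (28742*(-1/17819) + (84 + 7056 - 284)**2/85**2) - 13180 = (-28742/17819 + (1/7225)*6856**2) - 13180 = (-28742/17819 + (1/7225)*47004736) - 13180 = (-28742/17819 + 47004736/7225) - 13180 = 837369729834/128742275 - 13180 = -859453454666/128742275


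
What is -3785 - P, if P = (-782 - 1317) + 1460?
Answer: -3146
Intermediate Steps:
P = -639 (P = -2099 + 1460 = -639)
-3785 - P = -3785 - 1*(-639) = -3785 + 639 = -3146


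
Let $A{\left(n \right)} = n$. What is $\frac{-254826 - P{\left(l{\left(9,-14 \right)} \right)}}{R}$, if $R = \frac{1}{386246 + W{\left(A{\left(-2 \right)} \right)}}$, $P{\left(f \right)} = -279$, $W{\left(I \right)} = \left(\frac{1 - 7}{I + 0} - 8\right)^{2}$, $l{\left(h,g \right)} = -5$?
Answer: $-98324124237$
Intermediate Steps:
$W{\left(I \right)} = \left(-8 - \frac{6}{I}\right)^{2}$ ($W{\left(I \right)} = \left(- \frac{6}{I} - 8\right)^{2} = \left(-8 - \frac{6}{I}\right)^{2}$)
$R = \frac{1}{386271}$ ($R = \frac{1}{386246 + \frac{4 \left(3 + 4 \left(-2\right)\right)^{2}}{4}} = \frac{1}{386246 + 4 \cdot \frac{1}{4} \left(3 - 8\right)^{2}} = \frac{1}{386246 + 4 \cdot \frac{1}{4} \left(-5\right)^{2}} = \frac{1}{386246 + 4 \cdot \frac{1}{4} \cdot 25} = \frac{1}{386246 + 25} = \frac{1}{386271} \approx 2.5889 \cdot 10^{-6}$)
$\frac{-254826 - P{\left(l{\left(9,-14 \right)} \right)}}{R} = \left(-254826 - -279\right) \frac{1}{\frac{1}{386271}} = \left(-254826 + 279\right) 386271 = \left(-254547\right) 386271 = -98324124237$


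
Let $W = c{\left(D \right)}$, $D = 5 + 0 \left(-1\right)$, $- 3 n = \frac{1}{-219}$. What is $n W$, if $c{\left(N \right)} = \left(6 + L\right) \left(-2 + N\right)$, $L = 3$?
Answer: $\frac{3}{73} \approx 0.041096$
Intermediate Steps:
$n = \frac{1}{657}$ ($n = - \frac{1}{3 \left(-219\right)} = \left(- \frac{1}{3}\right) \left(- \frac{1}{219}\right) = \frac{1}{657} \approx 0.0015221$)
$D = 5$ ($D = 5 + 0 = 5$)
$c{\left(N \right)} = -18 + 9 N$ ($c{\left(N \right)} = \left(6 + 3\right) \left(-2 + N\right) = 9 \left(-2 + N\right) = -18 + 9 N$)
$W = 27$ ($W = -18 + 9 \cdot 5 = -18 + 45 = 27$)
$n W = \frac{1}{657} \cdot 27 = \frac{3}{73}$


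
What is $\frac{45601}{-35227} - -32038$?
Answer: $\frac{1128557025}{35227} \approx 32037.0$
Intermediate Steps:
$\frac{45601}{-35227} - -32038 = 45601 \left(- \frac{1}{35227}\right) + 32038 = - \frac{45601}{35227} + 32038 = \frac{1128557025}{35227}$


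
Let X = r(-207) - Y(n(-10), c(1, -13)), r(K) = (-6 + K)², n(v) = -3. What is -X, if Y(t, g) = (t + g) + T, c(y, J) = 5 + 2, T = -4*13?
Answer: -45417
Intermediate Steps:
T = -52
c(y, J) = 7
Y(t, g) = -52 + g + t (Y(t, g) = (t + g) - 52 = (g + t) - 52 = -52 + g + t)
X = 45417 (X = (-6 - 207)² - (-52 + 7 - 3) = (-213)² - 1*(-48) = 45369 + 48 = 45417)
-X = -1*45417 = -45417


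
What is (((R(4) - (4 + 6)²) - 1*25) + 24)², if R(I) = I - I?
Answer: 10201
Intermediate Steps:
R(I) = 0
(((R(4) - (4 + 6)²) - 1*25) + 24)² = (((0 - (4 + 6)²) - 1*25) + 24)² = (((0 - 1*10²) - 25) + 24)² = (((0 - 1*100) - 25) + 24)² = (((0 - 100) - 25) + 24)² = ((-100 - 25) + 24)² = (-125 + 24)² = (-101)² = 10201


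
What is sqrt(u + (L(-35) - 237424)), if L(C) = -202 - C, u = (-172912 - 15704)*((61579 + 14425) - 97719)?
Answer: sqrt(4095558849) ≈ 63997.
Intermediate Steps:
u = 4095796440 (u = -188616*(76004 - 97719) = -188616*(-21715) = 4095796440)
sqrt(u + (L(-35) - 237424)) = sqrt(4095796440 + ((-202 - 1*(-35)) - 237424)) = sqrt(4095796440 + ((-202 + 35) - 237424)) = sqrt(4095796440 + (-167 - 237424)) = sqrt(4095796440 - 237591) = sqrt(4095558849)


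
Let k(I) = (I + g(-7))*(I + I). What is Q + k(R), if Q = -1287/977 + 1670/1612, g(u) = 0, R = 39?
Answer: 2395237877/787462 ≈ 3041.7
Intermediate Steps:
k(I) = 2*I² (k(I) = (I + 0)*(I + I) = I*(2*I) = 2*I²)
Q = -221527/787462 (Q = -1287*1/977 + 1670*(1/1612) = -1287/977 + 835/806 = -221527/787462 ≈ -0.28132)
Q + k(R) = -221527/787462 + 2*39² = -221527/787462 + 2*1521 = -221527/787462 + 3042 = 2395237877/787462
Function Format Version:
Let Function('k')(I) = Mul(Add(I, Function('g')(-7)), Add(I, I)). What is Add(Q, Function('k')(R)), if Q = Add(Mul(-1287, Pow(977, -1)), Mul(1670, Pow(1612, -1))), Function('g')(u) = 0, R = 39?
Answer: Rational(2395237877, 787462) ≈ 3041.7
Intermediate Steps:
Function('k')(I) = Mul(2, Pow(I, 2)) (Function('k')(I) = Mul(Add(I, 0), Add(I, I)) = Mul(I, Mul(2, I)) = Mul(2, Pow(I, 2)))
Q = Rational(-221527, 787462) (Q = Add(Mul(-1287, Rational(1, 977)), Mul(1670, Rational(1, 1612))) = Add(Rational(-1287, 977), Rational(835, 806)) = Rational(-221527, 787462) ≈ -0.28132)
Add(Q, Function('k')(R)) = Add(Rational(-221527, 787462), Mul(2, Pow(39, 2))) = Add(Rational(-221527, 787462), Mul(2, 1521)) = Add(Rational(-221527, 787462), 3042) = Rational(2395237877, 787462)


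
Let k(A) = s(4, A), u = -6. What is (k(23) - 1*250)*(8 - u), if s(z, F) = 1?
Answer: -3486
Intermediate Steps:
k(A) = 1
(k(23) - 1*250)*(8 - u) = (1 - 1*250)*(8 - 1*(-6)) = (1 - 250)*(8 + 6) = -249*14 = -3486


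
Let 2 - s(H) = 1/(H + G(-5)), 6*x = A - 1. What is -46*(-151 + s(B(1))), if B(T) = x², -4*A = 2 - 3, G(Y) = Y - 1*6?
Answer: 4815418/703 ≈ 6849.8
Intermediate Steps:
G(Y) = -6 + Y (G(Y) = Y - 6 = -6 + Y)
A = ¼ (A = -(2 - 3)/4 = -¼*(-1) = ¼ ≈ 0.25000)
x = -⅛ (x = (¼ - 1)/6 = (⅙)*(-¾) = -⅛ ≈ -0.12500)
B(T) = 1/64 (B(T) = (-⅛)² = 1/64)
s(H) = 2 - 1/(-11 + H) (s(H) = 2 - 1/(H + (-6 - 5)) = 2 - 1/(H - 11) = 2 - 1/(-11 + H))
-46*(-151 + s(B(1))) = -46*(-151 + (-23 + 2*(1/64))/(-11 + 1/64)) = -46*(-151 + (-23 + 1/32)/(-703/64)) = -46*(-151 - 64/703*(-735/32)) = -46*(-151 + 1470/703) = -46*(-104683/703) = 4815418/703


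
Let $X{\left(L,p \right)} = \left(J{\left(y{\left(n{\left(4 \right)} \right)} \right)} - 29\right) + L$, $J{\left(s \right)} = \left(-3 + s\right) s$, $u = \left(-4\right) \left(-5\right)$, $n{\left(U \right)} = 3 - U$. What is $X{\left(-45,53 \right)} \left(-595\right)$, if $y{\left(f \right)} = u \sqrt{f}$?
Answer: $282030 + 35700 i \approx 2.8203 \cdot 10^{5} + 35700.0 i$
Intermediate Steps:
$u = 20$
$y{\left(f \right)} = 20 \sqrt{f}$
$J{\left(s \right)} = s \left(-3 + s\right)$
$X{\left(L,p \right)} = -29 + L + 20 i \left(-3 + 20 i\right)$ ($X{\left(L,p \right)} = \left(20 \sqrt{3 - 4} \left(-3 + 20 \sqrt{3 - 4}\right) - 29\right) + L = \left(20 \sqrt{-1} \left(-3 + 20 \sqrt{-1}\right) - 29\right) + L = \left(20 i \left(-3 + 20 i\right) - 29\right) + L = \left(-29 + 20 i \left(-3 + 20 i\right)\right) + L = -29 + L + 20 i \left(-3 + 20 i\right)$)
$X{\left(-45,53 \right)} \left(-595\right) = \left(-429 - 45 - 60 i\right) \left(-595\right) = \left(-474 - 60 i\right) \left(-595\right) = 282030 + 35700 i$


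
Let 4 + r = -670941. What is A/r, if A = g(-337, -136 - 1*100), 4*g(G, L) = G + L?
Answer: 573/2683780 ≈ 0.00021350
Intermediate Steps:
r = -670945 (r = -4 - 670941 = -670945)
g(G, L) = G/4 + L/4 (g(G, L) = (G + L)/4 = G/4 + L/4)
A = -573/4 (A = (¼)*(-337) + (-136 - 1*100)/4 = -337/4 + (-136 - 100)/4 = -337/4 + (¼)*(-236) = -337/4 - 59 = -573/4 ≈ -143.25)
A/r = -573/4/(-670945) = -573/4*(-1/670945) = 573/2683780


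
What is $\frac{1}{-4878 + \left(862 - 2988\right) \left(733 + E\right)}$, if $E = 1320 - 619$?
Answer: $- \frac{1}{3053562} \approx -3.2749 \cdot 10^{-7}$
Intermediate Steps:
$E = 701$ ($E = 1320 - 619 = 701$)
$\frac{1}{-4878 + \left(862 - 2988\right) \left(733 + E\right)} = \frac{1}{-4878 + \left(862 - 2988\right) \left(733 + 701\right)} = \frac{1}{-4878 - 3048684} = \frac{1}{-3053562} = - \frac{1}{3053562}$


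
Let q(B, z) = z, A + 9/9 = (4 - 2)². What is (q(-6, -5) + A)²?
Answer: 4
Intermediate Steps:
A = 3 (A = -1 + (4 - 2)² = -1 + 2² = -1 + 4 = 3)
(q(-6, -5) + A)² = (-5 + 3)² = (-2)² = 4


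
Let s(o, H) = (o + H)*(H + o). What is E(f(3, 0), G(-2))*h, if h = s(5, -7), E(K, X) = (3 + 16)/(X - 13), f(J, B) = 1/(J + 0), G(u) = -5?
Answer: -38/9 ≈ -4.2222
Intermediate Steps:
s(o, H) = (H + o)² (s(o, H) = (H + o)*(H + o) = (H + o)²)
f(J, B) = 1/J
E(K, X) = 19/(-13 + X)
h = 4 (h = (-7 + 5)² = (-2)² = 4)
E(f(3, 0), G(-2))*h = (19/(-13 - 5))*4 = (19/(-18))*4 = (19*(-1/18))*4 = -19/18*4 = -38/9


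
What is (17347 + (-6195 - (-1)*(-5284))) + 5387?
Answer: 11255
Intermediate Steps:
(17347 + (-6195 - (-1)*(-5284))) + 5387 = (17347 + (-6195 - 1*5284)) + 5387 = (17347 + (-6195 - 5284)) + 5387 = (17347 - 11479) + 5387 = 5868 + 5387 = 11255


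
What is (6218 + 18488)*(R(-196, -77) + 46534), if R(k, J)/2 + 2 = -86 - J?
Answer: 1149125472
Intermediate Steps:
R(k, J) = -176 - 2*J (R(k, J) = -4 + 2*(-86 - J) = -4 + (-172 - 2*J) = -176 - 2*J)
(6218 + 18488)*(R(-196, -77) + 46534) = (6218 + 18488)*((-176 - 2*(-77)) + 46534) = 24706*((-176 + 154) + 46534) = 24706*(-22 + 46534) = 24706*46512 = 1149125472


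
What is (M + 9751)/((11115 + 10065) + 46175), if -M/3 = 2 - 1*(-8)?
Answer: 9721/67355 ≈ 0.14432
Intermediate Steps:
M = -30 (M = -3*(2 - 1*(-8)) = -3*(2 + 8) = -3*10 = -30)
(M + 9751)/((11115 + 10065) + 46175) = (-30 + 9751)/((11115 + 10065) + 46175) = 9721/(21180 + 46175) = 9721/67355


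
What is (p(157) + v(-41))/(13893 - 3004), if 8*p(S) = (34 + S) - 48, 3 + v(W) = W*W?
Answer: 13567/87112 ≈ 0.15574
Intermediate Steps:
v(W) = -3 + W**2 (v(W) = -3 + W*W = -3 + W**2)
p(S) = -7/4 + S/8 (p(S) = ((34 + S) - 48)/8 = (-14 + S)/8 = -7/4 + S/8)
(p(157) + v(-41))/(13893 - 3004) = ((-7/4 + (1/8)*157) + (-3 + (-41)**2))/(13893 - 3004) = ((-7/4 + 157/8) + (-3 + 1681))/10889 = (143/8 + 1678)*(1/10889) = (13567/8)*(1/10889) = 13567/87112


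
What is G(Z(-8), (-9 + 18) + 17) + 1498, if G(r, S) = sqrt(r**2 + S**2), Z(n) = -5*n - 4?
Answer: 1498 + 2*sqrt(493) ≈ 1542.4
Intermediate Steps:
Z(n) = -4 - 5*n
G(r, S) = sqrt(S**2 + r**2)
G(Z(-8), (-9 + 18) + 17) + 1498 = sqrt(((-9 + 18) + 17)**2 + (-4 - 5*(-8))**2) + 1498 = sqrt((9 + 17)**2 + (-4 + 40)**2) + 1498 = sqrt(26**2 + 36**2) + 1498 = sqrt(676 + 1296) + 1498 = sqrt(1972) + 1498 = 2*sqrt(493) + 1498 = 1498 + 2*sqrt(493)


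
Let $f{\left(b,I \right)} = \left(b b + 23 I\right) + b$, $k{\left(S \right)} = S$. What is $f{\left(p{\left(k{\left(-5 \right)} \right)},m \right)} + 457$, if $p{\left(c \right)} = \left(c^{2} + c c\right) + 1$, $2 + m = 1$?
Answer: $3086$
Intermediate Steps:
$m = -1$ ($m = -2 + 1 = -1$)
$p{\left(c \right)} = 1 + 2 c^{2}$ ($p{\left(c \right)} = \left(c^{2} + c^{2}\right) + 1 = 2 c^{2} + 1 = 1 + 2 c^{2}$)
$f{\left(b,I \right)} = b + b^{2} + 23 I$ ($f{\left(b,I \right)} = \left(b^{2} + 23 I\right) + b = b + b^{2} + 23 I$)
$f{\left(p{\left(k{\left(-5 \right)} \right)},m \right)} + 457 = \left(\left(1 + 2 \left(-5\right)^{2}\right) + \left(1 + 2 \left(-5\right)^{2}\right)^{2} + 23 \left(-1\right)\right) + 457 = \left(\left(1 + 2 \cdot 25\right) + \left(1 + 2 \cdot 25\right)^{2} - 23\right) + 457 = \left(\left(1 + 50\right) + \left(1 + 50\right)^{2} - 23\right) + 457 = \left(51 + 51^{2} - 23\right) + 457 = \left(51 + 2601 - 23\right) + 457 = 2629 + 457 = 3086$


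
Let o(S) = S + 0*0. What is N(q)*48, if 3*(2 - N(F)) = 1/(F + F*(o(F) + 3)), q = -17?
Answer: 21200/221 ≈ 95.928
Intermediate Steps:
o(S) = S (o(S) = S + 0 = S)
N(F) = 2 - 1/(3*(F + F*(3 + F))) (N(F) = 2 - 1/(3*(F + F*(F + 3))) = 2 - 1/(3*(F + F*(3 + F))))
N(q)*48 = ((1/3)*(-1 + 6*(-17)**2 + 24*(-17))/(-17*(4 - 17)))*48 = ((1/3)*(-1/17)*(-1 + 6*289 - 408)/(-13))*48 = ((1/3)*(-1/17)*(-1/13)*(-1 + 1734 - 408))*48 = ((1/3)*(-1/17)*(-1/13)*1325)*48 = (1325/663)*48 = 21200/221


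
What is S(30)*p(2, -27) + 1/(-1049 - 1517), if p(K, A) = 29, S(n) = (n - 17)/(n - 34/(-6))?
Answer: 2902039/274562 ≈ 10.570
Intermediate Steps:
S(n) = (-17 + n)/(17/3 + n) (S(n) = (-17 + n)/(n - 34*(-1/6)) = (-17 + n)/(n + 17/3) = (-17 + n)/(17/3 + n))
S(30)*p(2, -27) + 1/(-1049 - 1517) = (3*(-17 + 30)/(17 + 3*30))*29 + 1/(-1049 - 1517) = (3*13/(17 + 90))*29 + 1/(-2566) = (3*13/107)*29 - 1/2566 = (3*(1/107)*13)*29 - 1/2566 = (39/107)*29 - 1/2566 = 1131/107 - 1/2566 = 2902039/274562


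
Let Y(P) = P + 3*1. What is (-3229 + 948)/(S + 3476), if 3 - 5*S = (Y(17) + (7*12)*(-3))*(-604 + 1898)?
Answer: -11405/317591 ≈ -0.035911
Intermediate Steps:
Y(P) = 3 + P (Y(P) = P + 3 = 3 + P)
S = 300211/5 (S = 3/5 - ((3 + 17) + (7*12)*(-3))*(-604 + 1898)/5 = 3/5 - (20 + 84*(-3))*1294/5 = 3/5 - (20 - 252)*1294/5 = 3/5 - (-232)*1294/5 = 3/5 - 1/5*(-300208) = 3/5 + 300208/5 = 300211/5 ≈ 60042.)
(-3229 + 948)/(S + 3476) = (-3229 + 948)/(300211/5 + 3476) = -2281/317591/5 = -2281*5/317591 = -11405/317591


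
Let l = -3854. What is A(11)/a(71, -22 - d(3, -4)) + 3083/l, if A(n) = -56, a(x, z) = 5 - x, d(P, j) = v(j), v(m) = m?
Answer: 6173/127182 ≈ 0.048537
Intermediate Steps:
d(P, j) = j
A(11)/a(71, -22 - d(3, -4)) + 3083/l = -56/(5 - 1*71) + 3083/(-3854) = -56/(5 - 71) + 3083*(-1/3854) = -56/(-66) - 3083/3854 = -56*(-1/66) - 3083/3854 = 28/33 - 3083/3854 = 6173/127182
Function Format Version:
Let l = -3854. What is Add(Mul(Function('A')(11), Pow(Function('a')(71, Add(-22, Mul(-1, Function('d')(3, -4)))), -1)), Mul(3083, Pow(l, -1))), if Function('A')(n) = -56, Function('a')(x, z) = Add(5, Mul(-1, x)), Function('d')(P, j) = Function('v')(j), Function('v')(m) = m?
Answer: Rational(6173, 127182) ≈ 0.048537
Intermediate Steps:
Function('d')(P, j) = j
Add(Mul(Function('A')(11), Pow(Function('a')(71, Add(-22, Mul(-1, Function('d')(3, -4)))), -1)), Mul(3083, Pow(l, -1))) = Add(Mul(-56, Pow(Add(5, Mul(-1, 71)), -1)), Mul(3083, Pow(-3854, -1))) = Add(Mul(-56, Pow(Add(5, -71), -1)), Mul(3083, Rational(-1, 3854))) = Add(Mul(-56, Pow(-66, -1)), Rational(-3083, 3854)) = Add(Mul(-56, Rational(-1, 66)), Rational(-3083, 3854)) = Add(Rational(28, 33), Rational(-3083, 3854)) = Rational(6173, 127182)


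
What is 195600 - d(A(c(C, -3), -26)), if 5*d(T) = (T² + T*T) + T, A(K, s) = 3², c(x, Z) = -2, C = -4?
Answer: 977829/5 ≈ 1.9557e+5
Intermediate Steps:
A(K, s) = 9
d(T) = T/5 + 2*T²/5 (d(T) = ((T² + T*T) + T)/5 = ((T² + T²) + T)/5 = (2*T² + T)/5 = (T + 2*T²)/5 = T/5 + 2*T²/5)
195600 - d(A(c(C, -3), -26)) = 195600 - 9*(1 + 2*9)/5 = 195600 - 9*(1 + 18)/5 = 195600 - 9*19/5 = 195600 - 1*171/5 = 195600 - 171/5 = 977829/5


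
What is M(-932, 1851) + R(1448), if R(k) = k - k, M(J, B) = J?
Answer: -932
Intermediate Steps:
R(k) = 0
M(-932, 1851) + R(1448) = -932 + 0 = -932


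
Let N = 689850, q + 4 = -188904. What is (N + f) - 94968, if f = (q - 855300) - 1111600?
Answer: -1560926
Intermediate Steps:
q = -188908 (q = -4 - 188904 = -188908)
f = -2155808 (f = (-188908 - 855300) - 1111600 = -1044208 - 1111600 = -2155808)
(N + f) - 94968 = (689850 - 2155808) - 94968 = -1465958 - 94968 = -1560926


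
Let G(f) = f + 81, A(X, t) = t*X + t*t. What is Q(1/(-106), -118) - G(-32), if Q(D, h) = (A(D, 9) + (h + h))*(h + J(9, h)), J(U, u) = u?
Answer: 1937205/53 ≈ 36551.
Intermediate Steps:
A(X, t) = t² + X*t (A(X, t) = X*t + t² = t² + X*t)
Q(D, h) = 2*h*(81 + 2*h + 9*D) (Q(D, h) = (9*(D + 9) + (h + h))*(h + h) = (9*(9 + D) + 2*h)*(2*h) = ((81 + 9*D) + 2*h)*(2*h) = (81 + 2*h + 9*D)*(2*h) = 2*h*(81 + 2*h + 9*D))
G(f) = 81 + f
Q(1/(-106), -118) - G(-32) = 2*(-118)*(81 + 2*(-118) + 9/(-106)) - (81 - 32) = 2*(-118)*(81 - 236 + 9*(-1/106)) - 1*49 = 2*(-118)*(81 - 236 - 9/106) - 49 = 2*(-118)*(-16439/106) - 49 = 1939802/53 - 49 = 1937205/53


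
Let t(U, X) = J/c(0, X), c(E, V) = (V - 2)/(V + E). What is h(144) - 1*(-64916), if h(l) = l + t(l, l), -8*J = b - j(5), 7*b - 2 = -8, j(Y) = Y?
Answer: 32335189/497 ≈ 65061.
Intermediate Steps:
b = -6/7 (b = 2/7 + (⅐)*(-8) = 2/7 - 8/7 = -6/7 ≈ -0.85714)
c(E, V) = (-2 + V)/(E + V)
J = 41/56 (J = -(-6/7 - 1*5)/8 = -(-6/7 - 5)/8 = -⅛*(-41/7) = 41/56 ≈ 0.73214)
t(U, X) = 41*X/(56*(-2 + X)) (t(U, X) = 41/(56*(((-2 + X)/(0 + X)))) = 41/(56*(((-2 + X)/X))) = 41*(X/(-2 + X))/56 = 41*X/(56*(-2 + X)))
h(l) = l + 41*l/(56*(-2 + l))
h(144) - 1*(-64916) = (1/56)*144*(-71 + 56*144)/(-2 + 144) - 1*(-64916) = (1/56)*144*(-71 + 8064)/142 + 64916 = (1/56)*144*(1/142)*7993 + 64916 = 71937/497 + 64916 = 32335189/497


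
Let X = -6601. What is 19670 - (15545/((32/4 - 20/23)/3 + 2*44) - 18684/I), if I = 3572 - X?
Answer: 412348883173/21146276 ≈ 19500.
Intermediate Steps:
I = 10173 (I = 3572 - 1*(-6601) = 3572 + 6601 = 10173)
19670 - (15545/((32/4 - 20/23)/3 + 2*44) - 18684/I) = 19670 - (15545/((32/4 - 20/23)/3 + 2*44) - 18684/10173) = 19670 - (15545/((32*(¼) - 20*1/23)*(⅓) + 88) - 18684*1/10173) = 19670 - (15545/((8 - 20/23)*(⅓) + 88) - 6228/3391) = 19670 - (15545/((164/23)*(⅓) + 88) - 6228/3391) = 19670 - (15545/(164/69 + 88) - 6228/3391) = 19670 - (15545/(6236/69) - 6228/3391) = 19670 - (15545*(69/6236) - 6228/3391) = 19670 - (1072605/6236 - 6228/3391) = 19670 - 1*3598365747/21146276 = 19670 - 3598365747/21146276 = 412348883173/21146276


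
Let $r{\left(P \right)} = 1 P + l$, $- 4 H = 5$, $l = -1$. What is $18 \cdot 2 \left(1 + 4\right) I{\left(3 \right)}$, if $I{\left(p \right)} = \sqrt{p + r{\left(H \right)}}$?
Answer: $90 \sqrt{3} \approx 155.88$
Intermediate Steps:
$H = - \frac{5}{4}$ ($H = \left(- \frac{1}{4}\right) 5 = - \frac{5}{4} \approx -1.25$)
$r{\left(P \right)} = -1 + P$ ($r{\left(P \right)} = 1 P - 1 = P - 1 = -1 + P$)
$I{\left(p \right)} = \sqrt{- \frac{9}{4} + p}$ ($I{\left(p \right)} = \sqrt{p - \frac{9}{4}} = \sqrt{- \frac{9}{4} + p}$)
$18 \cdot 2 \left(1 + 4\right) I{\left(3 \right)} = 18 \cdot 2 \left(1 + 4\right) \frac{\sqrt{-9 + 4 \cdot 3}}{2} = 18 \cdot 2 \cdot 5 \frac{\sqrt{-9 + 12}}{2} = 18 \cdot 10 \frac{\sqrt{3}}{2} = 180 \frac{\sqrt{3}}{2} = 90 \sqrt{3}$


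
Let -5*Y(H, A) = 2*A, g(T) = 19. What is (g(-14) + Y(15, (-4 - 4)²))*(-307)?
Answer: 10131/5 ≈ 2026.2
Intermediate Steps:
Y(H, A) = -2*A/5
(g(-14) + Y(15, (-4 - 4)²))*(-307) = (19 - 2*(-4 - 4)²/5)*(-307) = (19 - ⅖*(-8)²)*(-307) = (19 - ⅖*64)*(-307) = (19 - 128/5)*(-307) = -33/5*(-307) = 10131/5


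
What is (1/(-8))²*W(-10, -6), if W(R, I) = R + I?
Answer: -¼ ≈ -0.25000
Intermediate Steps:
W(R, I) = I + R
(1/(-8))²*W(-10, -6) = (1/(-8))²*(-6 - 10) = (1*(-⅛))²*(-16) = (-⅛)²*(-16) = (1/64)*(-16) = -¼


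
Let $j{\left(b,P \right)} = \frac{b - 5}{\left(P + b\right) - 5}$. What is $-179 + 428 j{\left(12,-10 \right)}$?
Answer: $- \frac{3533}{3} \approx -1177.7$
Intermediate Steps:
$j{\left(b,P \right)} = \frac{-5 + b}{-5 + P + b}$
$-179 + 428 j{\left(12,-10 \right)} = -179 + 428 \frac{-5 + 12}{-5 - 10 + 12} = -179 + 428 \frac{1}{-3} \cdot 7 = -179 + 428 \left(\left(- \frac{1}{3}\right) 7\right) = -179 + 428 \left(- \frac{7}{3}\right) = -179 - \frac{2996}{3} = - \frac{3533}{3}$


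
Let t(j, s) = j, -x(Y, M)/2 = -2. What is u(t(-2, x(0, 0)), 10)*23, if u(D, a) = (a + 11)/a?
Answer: 483/10 ≈ 48.300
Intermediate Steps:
x(Y, M) = 4 (x(Y, M) = -2*(-2) = 4)
u(D, a) = (11 + a)/a
u(t(-2, x(0, 0)), 10)*23 = ((11 + 10)/10)*23 = ((⅒)*21)*23 = (21/10)*23 = 483/10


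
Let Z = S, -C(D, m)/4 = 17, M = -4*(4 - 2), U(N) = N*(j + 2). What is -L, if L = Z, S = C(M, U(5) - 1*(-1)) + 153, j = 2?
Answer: -85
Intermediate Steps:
U(N) = 4*N (U(N) = N*(2 + 2) = N*4 = 4*N)
M = -8 (M = -4*2 = -8)
C(D, m) = -68 (C(D, m) = -4*17 = -68)
S = 85 (S = -68 + 153 = 85)
Z = 85
L = 85
-L = -1*85 = -85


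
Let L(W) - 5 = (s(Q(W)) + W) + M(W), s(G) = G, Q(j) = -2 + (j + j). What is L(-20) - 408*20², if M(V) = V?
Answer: -163277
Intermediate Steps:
Q(j) = -2 + 2*j
L(W) = 3 + 4*W (L(W) = 5 + (((-2 + 2*W) + W) + W) = 5 + ((-2 + 3*W) + W) = 5 + (-2 + 4*W) = 3 + 4*W)
L(-20) - 408*20² = (3 + 4*(-20)) - 408*20² = (3 - 80) - 408*400 = -77 - 163200 = -163277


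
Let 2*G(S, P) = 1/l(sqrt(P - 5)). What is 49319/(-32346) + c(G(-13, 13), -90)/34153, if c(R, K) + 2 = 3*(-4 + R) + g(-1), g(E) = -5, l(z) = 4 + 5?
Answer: -842500495/552356469 ≈ -1.5253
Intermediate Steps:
l(z) = 9
G(S, P) = 1/18 (G(S, P) = (1/2)/9 = (1/2)*(1/9) = 1/18)
c(R, K) = -19 + 3*R (c(R, K) = -2 + (3*(-4 + R) - 5) = -2 + ((-12 + 3*R) - 5) = -2 + (-17 + 3*R) = -19 + 3*R)
49319/(-32346) + c(G(-13, 13), -90)/34153 = 49319/(-32346) + (-19 + 3*(1/18))/34153 = 49319*(-1/32346) + (-19 + 1/6)*(1/34153) = -49319/32346 - 113/6*1/34153 = -49319/32346 - 113/204918 = -842500495/552356469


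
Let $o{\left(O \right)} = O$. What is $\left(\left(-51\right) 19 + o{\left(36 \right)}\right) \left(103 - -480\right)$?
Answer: $-543939$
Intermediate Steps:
$\left(\left(-51\right) 19 + o{\left(36 \right)}\right) \left(103 - -480\right) = \left(\left(-51\right) 19 + 36\right) \left(103 - -480\right) = \left(-969 + 36\right) \left(103 + 480\right) = \left(-933\right) 583 = -543939$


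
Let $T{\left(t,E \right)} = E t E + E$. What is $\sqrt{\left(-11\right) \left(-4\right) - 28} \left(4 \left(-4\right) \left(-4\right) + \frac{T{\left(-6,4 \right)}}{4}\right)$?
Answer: $164$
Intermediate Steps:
$T{\left(t,E \right)} = E + t E^{2}$ ($T{\left(t,E \right)} = t E^{2} + E = E + t E^{2}$)
$\sqrt{\left(-11\right) \left(-4\right) - 28} \left(4 \left(-4\right) \left(-4\right) + \frac{T{\left(-6,4 \right)}}{4}\right) = \sqrt{\left(-11\right) \left(-4\right) - 28} \left(4 \left(-4\right) \left(-4\right) + \frac{4 \left(1 + 4 \left(-6\right)\right)}{4}\right) = \sqrt{44 - 28} \left(\left(-16\right) \left(-4\right) + 4 \left(1 - 24\right) \frac{1}{4}\right) = \sqrt{16} \left(64 + 4 \left(-23\right) \frac{1}{4}\right) = 4 \left(64 - 23\right) = 4 \cdot 41 = 164$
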